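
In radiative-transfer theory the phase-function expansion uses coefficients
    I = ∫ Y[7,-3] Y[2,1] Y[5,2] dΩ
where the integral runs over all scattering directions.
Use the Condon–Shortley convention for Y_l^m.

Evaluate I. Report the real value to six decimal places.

-0.248277

m-sum 0 ✓  L=14 even ✓  5≤5≤9 ✓
Π(2lᵢ+1) = 15×5×11 = 825
triangle coeff Δ(7,2,5) = 1/15015
Σ_t [2,2]: t=2:+1/57600 = 1/57600
(3j)²=21/715 [(7 2 5; 0 0 0)], sign=-1
Σ_t [3,3]: t=3:−1/181440 = -1/181440
(3j)²=32/1001 [(7 2 5; -3 1 2)], sign=+1
⇒ 4πI² = 1440/1859
I = (-1)√(1440/1859/(4π)) = -0.24827707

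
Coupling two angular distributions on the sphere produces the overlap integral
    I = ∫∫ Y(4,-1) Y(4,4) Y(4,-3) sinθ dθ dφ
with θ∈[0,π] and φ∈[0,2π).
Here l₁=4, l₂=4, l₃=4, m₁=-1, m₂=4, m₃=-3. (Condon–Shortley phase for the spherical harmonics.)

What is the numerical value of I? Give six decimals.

-0.168431

Checks pass: Σm=0; 12 even; l₃=4∈[0,8].
(2·4+1)(2·4+1)(2·4+1) = 729
Δ: 4! 4! 4! / 13! → 1/450450
sum: t=0:+1/13824 t=1:−1/216 t=2:+1/64 t=3:−1/216 t=4:+1/13824 = 5/768
3j²(4 4 4; 0 0 0) = Δ·Π!·Σ² = 18/1001  (sign +1)
sum: t=4:+1/3456 = 1/3456
3j²(4 4 4; -1 4 -3) = Δ·Π!·Σ² = 35/1287  (sign -1)
combine: 4πI² = 729·18/1001·35/1287 = 7290/20449
take √, sign -1: I = -0.16843130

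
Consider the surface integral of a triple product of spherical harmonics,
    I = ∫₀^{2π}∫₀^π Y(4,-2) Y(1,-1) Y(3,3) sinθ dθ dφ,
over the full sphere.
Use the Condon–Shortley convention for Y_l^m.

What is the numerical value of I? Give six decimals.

0.061558

Checks pass: Σm=0; 8 even; l₃=3∈[3,5].
(2·4+1)(2·1+1)(2·3+1) = 189
Δ: 2! 6! 0! / 9! → 1/252
sum: t=1:−1/36 = -1/36
3j²(4 1 3; 0 0 0) = Δ·Π!·Σ² = 4/63  (sign +1)
sum: t=0:+1/1440 = 1/1440
3j²(4 1 3; -2 -1 3) = Δ·Π!·Σ² = 1/252  (sign +1)
combine: 4πI² = 189·4/63·1/252 = 1/21
take √, sign +1: I = 0.06155813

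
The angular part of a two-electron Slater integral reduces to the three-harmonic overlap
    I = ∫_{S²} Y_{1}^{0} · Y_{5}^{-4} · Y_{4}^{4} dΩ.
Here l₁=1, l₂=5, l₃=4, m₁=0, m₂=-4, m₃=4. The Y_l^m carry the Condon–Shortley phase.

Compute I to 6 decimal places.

m-sum 0 ✓  L=10 even ✓  4≤4≤6 ✓
Π(2lᵢ+1) = 3×11×9 = 297
triangle coeff Δ(1,5,4) = 1/495
Σ_t [1,1]: t=1:−1/576 = -1/576
(3j)²=5/99 [(1 5 4; 0 0 0)], sign=-1
Σ_t [1,1]: t=1:−1/40320 = -1/40320
(3j)²=1/55 [(1 5 4; 0 -4 4)], sign=-1
⇒ 4πI² = 3/11
I = (+1)√(3/11/(4π)) = 0.14731920

0.147319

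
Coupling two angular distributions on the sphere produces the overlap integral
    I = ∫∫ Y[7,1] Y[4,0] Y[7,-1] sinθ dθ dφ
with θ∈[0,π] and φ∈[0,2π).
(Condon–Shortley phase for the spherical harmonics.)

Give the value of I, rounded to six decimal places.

Rules hold: Σm=0, L=18 even, 3≤7≤11.
N = 15·9·15 = 2025
Δ = 4!·10!·4!/19! = 1/58198140
Racah Σ t=0..4: t=0:+1/17418240 t=1:−1/622080 t=2:+1/230400 t=3:−1/622080 t=4:+1/17418240 = 1/806400
⇒ 3j(7 4 7; 0 0 0)² = 2268/230945, sgn -1
Racah Σ t=0..4: t=0:+1/9953280 t=1:−1/518400 t=2:+1/276480 t=3:−1/1088640 t=4:+1/46448640 = 23/25804800
⇒ 3j(7 4 7; 1 0 -1)² = 42849/6466460, sgn +1
4πI² = N·(3j₀)²·(3jₘ)² = 281132289/2133423721
I = -1·√(0.131775/4π) = -0.10240281

-0.102403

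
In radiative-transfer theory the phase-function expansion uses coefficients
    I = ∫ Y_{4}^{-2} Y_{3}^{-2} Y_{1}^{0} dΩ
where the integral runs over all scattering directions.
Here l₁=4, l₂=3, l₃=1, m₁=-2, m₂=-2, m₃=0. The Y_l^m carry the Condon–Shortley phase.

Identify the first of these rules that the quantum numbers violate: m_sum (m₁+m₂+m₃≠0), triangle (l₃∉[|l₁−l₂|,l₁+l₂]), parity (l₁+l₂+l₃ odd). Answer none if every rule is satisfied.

m₁+m₂+m₃ = -2 − 2 + 0 = -4  ✗
triangle: |4−3|=1 ≤ l₃=1 ≤ 4+3=7
parity: l₁+l₂+l₃ = 8 is even

m_sum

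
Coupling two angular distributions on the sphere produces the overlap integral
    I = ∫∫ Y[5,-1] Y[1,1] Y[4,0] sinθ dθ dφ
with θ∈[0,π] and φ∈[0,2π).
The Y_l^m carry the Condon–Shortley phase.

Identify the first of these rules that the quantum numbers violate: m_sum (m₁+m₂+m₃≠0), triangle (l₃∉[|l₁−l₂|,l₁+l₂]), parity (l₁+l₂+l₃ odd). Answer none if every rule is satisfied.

none

m₁+m₂+m₃ = -1 + 1 + 0 = 0  ✓
triangle: |5−1|=4 ≤ l₃=4 ≤ 5+1=6  ✓
parity: l₁+l₂+l₃ = 10 is even  ✓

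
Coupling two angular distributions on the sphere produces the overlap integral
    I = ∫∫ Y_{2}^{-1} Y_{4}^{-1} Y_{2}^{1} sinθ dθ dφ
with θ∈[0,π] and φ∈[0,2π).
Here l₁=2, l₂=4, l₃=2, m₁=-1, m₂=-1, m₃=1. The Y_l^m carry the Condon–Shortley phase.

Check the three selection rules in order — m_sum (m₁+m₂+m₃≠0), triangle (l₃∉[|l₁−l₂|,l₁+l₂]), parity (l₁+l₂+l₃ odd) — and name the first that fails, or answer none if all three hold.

m_sum

azimuthal sum: -1 − 1 + 1 = -1  ✗
2 ≤ 2 ≤ 6 (triangle on l)
L = 2 + 4 + 2 = 8 (even)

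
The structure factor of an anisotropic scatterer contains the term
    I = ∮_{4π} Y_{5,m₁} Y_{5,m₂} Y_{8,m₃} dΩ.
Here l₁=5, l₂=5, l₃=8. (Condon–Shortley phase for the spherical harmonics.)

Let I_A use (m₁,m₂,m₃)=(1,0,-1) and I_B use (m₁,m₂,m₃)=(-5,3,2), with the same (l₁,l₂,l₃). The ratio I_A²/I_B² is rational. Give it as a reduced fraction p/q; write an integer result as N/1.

21/5

l's match ⇒ only the (l;m) 3-j factors differ between A and B.
A: triangle coeff Δ(5,5,8) = 1/37413090; Σ_t [0,2]: t=0:+1/829440 t=1:−1/414720 t=2:+1/2073600 = -1/1382400; (3j)²=294/46189 [(5 5 8; 1 0 -1)], sign=+1
B: triangle coeff Δ(5,5,8) = 1/37413090; Σ_t [2,2]: t=2:+1/116121600 = 1/116121600; (3j)²=70/46189 [(5 5 8; -5 3 2)], sign=+1
I_A²/I_B² = (294/46189)/(70/46189) = 21/5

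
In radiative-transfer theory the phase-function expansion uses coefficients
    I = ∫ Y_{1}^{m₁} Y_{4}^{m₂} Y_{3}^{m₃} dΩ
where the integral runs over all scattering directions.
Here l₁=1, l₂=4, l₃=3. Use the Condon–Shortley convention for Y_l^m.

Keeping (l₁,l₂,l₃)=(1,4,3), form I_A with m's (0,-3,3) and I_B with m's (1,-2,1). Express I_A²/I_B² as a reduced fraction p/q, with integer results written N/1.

7/15

Shared (l₁,l₂,l₃)=(1,4,3): N and (l;000)² cancel in I_A²/I_B².
A: Δ = 2!·0!·6!/9! = 1/252; Racah Σ t=1..1: t=1:−1/720 = -1/720; ⇒ 3j(1 4 3; 0 -3 3)² = 1/36, sgn -1
B: Δ = 2!·0!·6!/9! = 1/252; Racah Σ t=0..0: t=0:+1/96 = 1/96; ⇒ 3j(1 4 3; 1 -2 1)² = 5/84, sgn +1
I_A²/I_B² = (1/36)/(5/84) = 7/15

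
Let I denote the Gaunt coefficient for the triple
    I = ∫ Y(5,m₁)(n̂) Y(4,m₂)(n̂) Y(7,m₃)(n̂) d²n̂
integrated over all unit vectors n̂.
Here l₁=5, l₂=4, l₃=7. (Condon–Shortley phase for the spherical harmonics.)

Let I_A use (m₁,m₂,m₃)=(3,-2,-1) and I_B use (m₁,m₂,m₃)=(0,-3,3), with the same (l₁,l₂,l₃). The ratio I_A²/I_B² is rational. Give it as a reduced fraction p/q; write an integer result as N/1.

Same 5,4,7: normalisation and zero-m 3j drop out of the ratio.
A: Δ: 2! 8! 6! / 17! → 1/6126120; sum: t=0:+1/138240 t=1:−1/604800 t=2:+1/58060800 = 13/2322432; 3j²(5 4 7; 3 -2 -1) = Δ·Π!·Σ² = 1625/94248  (sign +1)
B: Δ: 2! 8! 6! / 17! → 1/6126120; sum: t=0:+1/172800 t=1:−1/414720 = 7/2073600; 3j²(5 4 7; 0 -3 3) = Δ·Π!·Σ² = 343/29172  (sign +1)
I_A²/I_B² = (1625/94248)/(343/29172) = 21125/14406

21125/14406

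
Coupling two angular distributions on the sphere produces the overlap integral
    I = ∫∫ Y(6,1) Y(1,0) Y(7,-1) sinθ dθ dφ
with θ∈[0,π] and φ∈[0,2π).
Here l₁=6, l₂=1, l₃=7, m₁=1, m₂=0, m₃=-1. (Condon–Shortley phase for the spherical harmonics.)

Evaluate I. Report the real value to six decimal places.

-0.242415

Rules hold: Σm=0, L=14 even, 5≤7≤7.
N = 13·3·15 = 585
Δ = 0!·12!·2!/15! = 1/1365
Racah Σ t=0..0: t=0:+1/518400 = 1/518400
⇒ 3j(6 1 7; 0 0 0)² = 7/195, sgn -1
Racah Σ t=0..0: t=0:+1/604800 = 1/604800
⇒ 3j(6 1 7; 1 0 -1)² = 16/455, sgn +1
4πI² = N·(3j₀)²·(3jₘ)² = 48/65
I = -1·√(0.738462/4π) = -0.24241473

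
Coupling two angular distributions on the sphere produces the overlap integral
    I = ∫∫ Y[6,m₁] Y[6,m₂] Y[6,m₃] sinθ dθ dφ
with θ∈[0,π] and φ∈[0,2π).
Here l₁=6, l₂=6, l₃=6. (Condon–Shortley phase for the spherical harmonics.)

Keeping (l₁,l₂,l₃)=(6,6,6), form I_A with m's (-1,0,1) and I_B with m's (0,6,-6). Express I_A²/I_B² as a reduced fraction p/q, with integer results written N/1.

100/121

Same 6,6,6: normalisation and zero-m 3j drop out of the ratio.
A: Δ: 6! 6! 6! / 19! → 1/325909584; sum: t=1:−1/10368000 t=2:+1/276480 t=3:−1/62208 t=4:+1/82944 t=5:−1/691200 t=6:+1/62208000 = -1/518400; 3j²(6 6 6; -1 0 1) = Δ·Π!·Σ² = 100/46189  (sign +1)
B: Δ: 6! 6! 6! / 19! → 1/325909584; sum: t=6:+1/373248000 = 1/373248000; 3j²(6 6 6; 0 6 -6) = Δ·Π!·Σ² = 11/4199  (sign +1)
I_A²/I_B² = (100/46189)/(11/4199) = 100/121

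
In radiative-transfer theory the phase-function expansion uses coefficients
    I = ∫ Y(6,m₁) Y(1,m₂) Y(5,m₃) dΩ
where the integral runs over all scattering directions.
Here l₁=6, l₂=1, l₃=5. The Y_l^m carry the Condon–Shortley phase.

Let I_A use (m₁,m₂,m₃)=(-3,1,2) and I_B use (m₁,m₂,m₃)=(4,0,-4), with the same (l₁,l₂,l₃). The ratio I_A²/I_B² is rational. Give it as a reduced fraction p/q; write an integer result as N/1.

9/5

Same 6,1,5: normalisation and zero-m 3j drop out of the ratio.
A: Δ: 2! 10! 0! / 13! → 1/858; sum: t=2:+1/60480 = 1/60480; 3j²(6 1 5; -3 1 2) = Δ·Π!·Σ² = 6/143  (sign -1)
B: Δ: 2! 10! 0! / 13! → 1/858; sum: t=1:−1/362880 = -1/362880; 3j²(6 1 5; 4 0 -4) = Δ·Π!·Σ² = 10/429  (sign +1)
I_A²/I_B² = (6/143)/(10/429) = 9/5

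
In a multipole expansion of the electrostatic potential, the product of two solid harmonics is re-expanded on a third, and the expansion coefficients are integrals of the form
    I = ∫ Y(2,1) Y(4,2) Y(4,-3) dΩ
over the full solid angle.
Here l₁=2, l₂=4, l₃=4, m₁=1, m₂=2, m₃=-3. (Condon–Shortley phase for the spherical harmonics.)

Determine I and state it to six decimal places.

Rules hold: Σm=0, L=10 even, 2≤4≤6.
N = 5·9·9 = 405
Δ = 2!·2!·6!/11! = 1/13860
Racah Σ t=0..2: t=0:+1/192 t=1:−1/36 t=2:+1/192 = -5/288
⇒ 3j(2 4 4; 0 0 0)² = 20/693, sgn -1
Racah Σ t=0..1: t=0:+1/1440 t=1:−1/240 = -1/288
⇒ 3j(2 4 4; 1 2 -3)² = 5/132, sgn +1
4πI² = N·(3j₀)²·(3jₘ)² = 375/847
I = -1·√(0.442739/4π) = -0.18770204

-0.187702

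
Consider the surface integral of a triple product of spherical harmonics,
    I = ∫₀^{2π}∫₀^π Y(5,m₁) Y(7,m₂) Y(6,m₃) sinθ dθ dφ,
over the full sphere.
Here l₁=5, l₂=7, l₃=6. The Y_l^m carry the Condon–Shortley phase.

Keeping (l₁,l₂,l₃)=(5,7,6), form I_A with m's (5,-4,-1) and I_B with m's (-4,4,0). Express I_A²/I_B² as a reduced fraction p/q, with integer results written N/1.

35/3

Same 5,7,6: normalisation and zero-m 3j drop out of the ratio.
A: Δ: 6! 4! 8! / 19! → 1/174594420; sum: t=0:+1/12441600 = 1/12441600; 3j²(5 7 6; 5 -4 -1) = Δ·Π!·Σ² = 245/12597  (sign -1)
B: Δ: 6! 4! 8! / 19! → 1/174594420; sum: t=5:−1/4147200 t=6:+1/3110400 = 1/12441600; 3j²(5 7 6; -4 4 0) = Δ·Π!·Σ² = 7/4199  (sign +1)
I_A²/I_B² = (245/12597)/(7/4199) = 35/3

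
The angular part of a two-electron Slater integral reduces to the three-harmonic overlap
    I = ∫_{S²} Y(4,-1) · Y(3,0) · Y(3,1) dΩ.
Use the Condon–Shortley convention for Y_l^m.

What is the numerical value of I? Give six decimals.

-0.099323

Rules hold: Σm=0, L=10 even, 1≤3≤7.
N = 9·7·7 = 441
Δ = 4!·4!·2!/11! = 1/34650
Racah Σ t=1..3: t=1:−1/72 t=2:+1/16 t=3:−1/72 = 5/144
⇒ 3j(4 3 3; 0 0 0)² = 2/77, sgn -1
Racah Σ t=1..3: t=1:−1/288 t=2:+1/24 t=3:−1/48 = 5/288
⇒ 3j(4 3 3; -1 0 1)² = 5/462, sgn +1
4πI² = N·(3j₀)²·(3jₘ)² = 15/121
I = -1·√(0.123967/4π) = -0.09932258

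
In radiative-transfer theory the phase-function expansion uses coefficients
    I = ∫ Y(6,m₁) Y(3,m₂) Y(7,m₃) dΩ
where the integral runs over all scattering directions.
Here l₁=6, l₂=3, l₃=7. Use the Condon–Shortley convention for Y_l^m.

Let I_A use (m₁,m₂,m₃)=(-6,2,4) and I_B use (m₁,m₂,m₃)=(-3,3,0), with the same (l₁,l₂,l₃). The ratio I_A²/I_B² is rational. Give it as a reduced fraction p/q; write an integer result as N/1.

Same 6,3,7: normalisation and zero-m 3j drop out of the ratio.
A: Δ: 2! 10! 4! / 17! → 1/2042040; sum: t=2:+1/43545600 = 1/43545600; 3j²(6 3 7; -6 2 4) = Δ·Π!·Σ² = 11/3094  (sign -1)
B: Δ: 2! 10! 4! / 17! → 1/2042040; sum: t=2:+1/1451520 = 1/1451520; 3j²(6 3 7; -3 3 0) = Δ·Π!·Σ² = 45/4862  (sign -1)
I_A²/I_B² = (11/3094)/(45/4862) = 121/315

121/315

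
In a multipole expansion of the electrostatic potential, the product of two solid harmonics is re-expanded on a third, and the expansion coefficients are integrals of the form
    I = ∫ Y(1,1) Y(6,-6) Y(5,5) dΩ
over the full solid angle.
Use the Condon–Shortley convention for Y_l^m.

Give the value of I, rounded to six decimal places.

0.331940

Rules hold: Σm=0, L=12 even, 5≤5≤7.
N = 3·13·11 = 429
Δ = 2!·0!·10!/13! = 1/858
Racah Σ t=1..1: t=1:−1/14400 = -1/14400
⇒ 3j(1 6 5; 0 0 0)² = 6/143, sgn +1
Racah Σ t=0..0: t=0:+1/7257600 = 1/7257600
⇒ 3j(1 6 5; 1 -6 5)² = 1/13, sgn +1
4πI² = N·(3j₀)²·(3jₘ)² = 18/13
I = +1·√(1.38462/4π) = 0.33194004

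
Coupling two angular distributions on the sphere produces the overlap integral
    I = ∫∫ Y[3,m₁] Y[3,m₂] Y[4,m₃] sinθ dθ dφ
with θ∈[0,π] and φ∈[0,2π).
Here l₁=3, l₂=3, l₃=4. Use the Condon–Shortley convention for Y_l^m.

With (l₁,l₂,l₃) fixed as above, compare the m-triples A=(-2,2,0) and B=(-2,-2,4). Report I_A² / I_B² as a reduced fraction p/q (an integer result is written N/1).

l's match ⇒ only the (l;m) 3-j factors differ between A and B.
A: triangle coeff Δ(3,3,4) = 1/34650; Σ_t [1,2]: t=1:−1/576 t=2:+1/72 = 7/576; (3j)²=7/198 [(3 3 4; -2 2 0)], sign=+1
B: triangle coeff Δ(3,3,4) = 1/34650; Σ_t [1,1]: t=1:−1/576 = -1/576; (3j)²=5/99 [(3 3 4; -2 -2 4)], sign=-1
I_A²/I_B² = (7/198)/(5/99) = 7/10

7/10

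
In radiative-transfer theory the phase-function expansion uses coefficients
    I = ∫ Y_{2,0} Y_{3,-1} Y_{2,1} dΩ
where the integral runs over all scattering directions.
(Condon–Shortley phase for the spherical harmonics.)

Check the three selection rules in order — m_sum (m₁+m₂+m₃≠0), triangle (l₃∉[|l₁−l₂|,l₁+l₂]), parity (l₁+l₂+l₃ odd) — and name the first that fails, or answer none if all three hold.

parity

azimuthal sum: 0 − 1 + 1 = 0  ✓
1 ≤ 2 ≤ 5 (triangle on l)  ✓
L = 2 + 3 + 2 = 7 (odd)  ✗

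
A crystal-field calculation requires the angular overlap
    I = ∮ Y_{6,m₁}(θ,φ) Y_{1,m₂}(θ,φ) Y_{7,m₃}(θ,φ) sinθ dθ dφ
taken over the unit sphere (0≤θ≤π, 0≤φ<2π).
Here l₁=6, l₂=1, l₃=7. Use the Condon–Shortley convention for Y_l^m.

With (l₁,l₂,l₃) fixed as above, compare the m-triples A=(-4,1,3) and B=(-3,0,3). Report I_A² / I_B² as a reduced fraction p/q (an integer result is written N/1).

Shared (l₁,l₂,l₃)=(6,1,7): N and (l;000)² cancel in I_A²/I_B².
A: Δ = 0!·12!·2!/15! = 1/1365; Racah Σ t=0..0: t=0:+1/14515200 = 1/14515200; ⇒ 3j(6 1 7; -4 1 3)² = 2/455, sgn +1
B: Δ = 0!·12!·2!/15! = 1/1365; Racah Σ t=0..0: t=0:+1/2177280 = 1/2177280; ⇒ 3j(6 1 7; -3 0 3)² = 8/273, sgn +1
I_A²/I_B² = (2/455)/(8/273) = 3/20

3/20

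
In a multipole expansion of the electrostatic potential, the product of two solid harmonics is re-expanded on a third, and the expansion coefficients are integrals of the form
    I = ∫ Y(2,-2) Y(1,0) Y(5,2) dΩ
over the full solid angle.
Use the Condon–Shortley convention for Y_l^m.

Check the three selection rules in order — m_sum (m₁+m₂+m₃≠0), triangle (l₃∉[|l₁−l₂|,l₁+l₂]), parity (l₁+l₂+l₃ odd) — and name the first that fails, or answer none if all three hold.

azimuthal sum: -2 + 0 + 2 = 0  ✓
1 ≤ 5 ≤ 3 (triangle on l)  ✗
L = 2 + 1 + 5 = 8 (even)

triangle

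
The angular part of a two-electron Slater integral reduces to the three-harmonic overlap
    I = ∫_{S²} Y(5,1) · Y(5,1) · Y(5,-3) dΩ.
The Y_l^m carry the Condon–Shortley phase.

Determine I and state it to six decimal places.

1 + 1 − 3 = -1 ≠ 0: azimuthal integral kills it; I = 0

0.000000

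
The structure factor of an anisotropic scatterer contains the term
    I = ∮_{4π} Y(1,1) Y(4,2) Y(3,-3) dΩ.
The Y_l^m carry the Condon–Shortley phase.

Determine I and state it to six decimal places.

0.061558

m-sum 0 ✓  L=8 even ✓  3≤3≤5 ✓
Π(2lᵢ+1) = 3×9×7 = 189
triangle coeff Δ(1,4,3) = 1/252
Σ_t [1,1]: t=1:−1/36 = -1/36
(3j)²=4/63 [(1 4 3; 0 0 0)], sign=+1
Σ_t [0,0]: t=0:+1/1440 = 1/1440
(3j)²=1/252 [(1 4 3; 1 2 -3)], sign=+1
⇒ 4πI² = 1/21
I = (+1)√(1/21/(4π)) = 0.06155813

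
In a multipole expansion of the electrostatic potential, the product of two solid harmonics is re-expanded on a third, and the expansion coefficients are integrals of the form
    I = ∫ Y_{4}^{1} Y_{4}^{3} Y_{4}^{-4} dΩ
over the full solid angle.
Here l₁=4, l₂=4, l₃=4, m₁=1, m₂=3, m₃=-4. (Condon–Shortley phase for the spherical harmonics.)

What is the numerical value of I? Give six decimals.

Checks pass: Σm=0; 12 even; l₃=4∈[0,8].
(2·4+1)(2·4+1)(2·4+1) = 729
Δ: 4! 4! 4! / 13! → 1/450450
sum: t=0:+1/13824 t=1:−1/216 t=2:+1/64 t=3:−1/216 t=4:+1/13824 = 5/768
3j²(4 4 4; 0 0 0) = Δ·Π!·Σ² = 18/1001  (sign +1)
sum: t=3:−1/3456 = -1/3456
3j²(4 4 4; 1 3 -4) = Δ·Π!·Σ² = 35/1287  (sign -1)
combine: 4πI² = 729·18/1001·35/1287 = 7290/20449
take √, sign -1: I = -0.16843130

-0.168431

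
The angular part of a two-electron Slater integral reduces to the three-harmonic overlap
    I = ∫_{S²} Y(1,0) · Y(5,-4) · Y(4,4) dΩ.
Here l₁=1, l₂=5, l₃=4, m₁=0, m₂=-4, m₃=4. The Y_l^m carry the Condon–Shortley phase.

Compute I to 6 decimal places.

0.147319

Rules hold: Σm=0, L=10 even, 4≤4≤6.
N = 3·11·9 = 297
Δ = 2!·0!·8!/11! = 1/495
Racah Σ t=1..1: t=1:−1/576 = -1/576
⇒ 3j(1 5 4; 0 0 0)² = 5/99, sgn -1
Racah Σ t=1..1: t=1:−1/40320 = -1/40320
⇒ 3j(1 5 4; 0 -4 4)² = 1/55, sgn -1
4πI² = N·(3j₀)²·(3jₘ)² = 3/11
I = +1·√(0.272727/4π) = 0.14731920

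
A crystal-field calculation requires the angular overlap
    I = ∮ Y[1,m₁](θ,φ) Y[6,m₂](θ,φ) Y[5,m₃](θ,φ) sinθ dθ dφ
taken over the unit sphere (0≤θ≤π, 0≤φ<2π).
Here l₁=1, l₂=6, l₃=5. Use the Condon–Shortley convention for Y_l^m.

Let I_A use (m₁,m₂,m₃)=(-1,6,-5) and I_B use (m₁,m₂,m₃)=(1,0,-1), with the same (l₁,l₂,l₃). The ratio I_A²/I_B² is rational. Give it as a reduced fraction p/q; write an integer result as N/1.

l's match ⇒ only the (l;m) 3-j factors differ between A and B.
A: triangle coeff Δ(1,6,5) = 1/858; Σ_t [2,2]: t=2:+1/7257600 = 1/7257600; (3j)²=1/13 [(1 6 5; -1 6 -5)], sign=+1
B: triangle coeff Δ(1,6,5) = 1/858; Σ_t [0,0]: t=0:+1/34560 = 1/34560; (3j)²=5/286 [(1 6 5; 1 0 -1)], sign=+1
I_A²/I_B² = (1/13)/(5/286) = 22/5

22/5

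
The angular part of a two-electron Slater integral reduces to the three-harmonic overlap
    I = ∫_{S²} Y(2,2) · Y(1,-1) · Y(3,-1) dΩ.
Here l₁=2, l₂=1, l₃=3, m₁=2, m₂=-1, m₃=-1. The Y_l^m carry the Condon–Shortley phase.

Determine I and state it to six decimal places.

Checks pass: Σm=0; 6 even; l₃=3∈[1,3].
(2·2+1)(2·1+1)(2·3+1) = 105
Δ: 0! 4! 2! / 7! → 1/105
sum: t=0:+1/4 = 1/4
3j²(2 1 3; 0 0 0) = Δ·Π!·Σ² = 3/35  (sign -1)
sum: t=0:+1/48 = 1/48
3j²(2 1 3; 2 -1 -1) = Δ·Π!·Σ² = 1/105  (sign +1)
combine: 4πI² = 105·3/35·1/105 = 3/35
take √, sign -1: I = -0.08258890

-0.082589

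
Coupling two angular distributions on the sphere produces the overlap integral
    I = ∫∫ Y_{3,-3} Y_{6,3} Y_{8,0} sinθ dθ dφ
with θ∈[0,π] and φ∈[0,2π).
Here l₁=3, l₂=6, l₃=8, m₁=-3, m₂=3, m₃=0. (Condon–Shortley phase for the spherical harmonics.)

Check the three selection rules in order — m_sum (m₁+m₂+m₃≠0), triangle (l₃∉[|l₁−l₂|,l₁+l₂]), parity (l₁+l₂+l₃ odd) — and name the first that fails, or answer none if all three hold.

azimuthal sum: -3 + 3 + 0 = 0  ✓
3 ≤ 8 ≤ 9 (triangle on l)  ✓
L = 3 + 6 + 8 = 17 (odd)  ✗

parity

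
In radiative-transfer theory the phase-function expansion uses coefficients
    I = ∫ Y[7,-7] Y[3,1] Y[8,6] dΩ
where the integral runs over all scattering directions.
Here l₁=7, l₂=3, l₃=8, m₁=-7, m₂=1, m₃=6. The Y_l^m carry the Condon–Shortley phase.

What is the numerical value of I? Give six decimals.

-0.126536

m-sum 0 ✓  L=18 even ✓  4≤8≤10 ✓
Π(2lᵢ+1) = 15×7×17 = 1785
triangle coeff Δ(7,3,8) = 1/5290740
Σ_t [0,2]: t=0:+1/7257600 t=1:−1/2073600 t=2:+1/7257600 = -1/4838400
(3j)²=252/20995 [(7 3 8; 0 0 0)], sign=-1
Σ_t [2,2]: t=2:+1/3832012800 = 1/3832012800
(3j)²=91/9690 [(7 3 8; -7 1 6)], sign=+1
⇒ 4πI² = 6174/30685
I = (-1)√(6174/30685/(4π)) = -0.12653635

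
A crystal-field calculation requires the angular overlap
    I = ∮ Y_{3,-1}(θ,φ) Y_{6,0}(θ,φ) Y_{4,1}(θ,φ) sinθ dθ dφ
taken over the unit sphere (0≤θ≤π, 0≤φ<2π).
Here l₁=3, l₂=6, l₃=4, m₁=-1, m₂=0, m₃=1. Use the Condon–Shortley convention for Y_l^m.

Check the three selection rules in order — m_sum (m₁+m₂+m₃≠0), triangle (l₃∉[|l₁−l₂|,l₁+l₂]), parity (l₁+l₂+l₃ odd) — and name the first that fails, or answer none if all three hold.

parity

m₁+m₂+m₃ = -1 + 0 + 1 = 0  ✓
triangle: |3−6|=3 ≤ l₃=4 ≤ 3+6=9  ✓
parity: l₁+l₂+l₃ = 13 is odd  ✗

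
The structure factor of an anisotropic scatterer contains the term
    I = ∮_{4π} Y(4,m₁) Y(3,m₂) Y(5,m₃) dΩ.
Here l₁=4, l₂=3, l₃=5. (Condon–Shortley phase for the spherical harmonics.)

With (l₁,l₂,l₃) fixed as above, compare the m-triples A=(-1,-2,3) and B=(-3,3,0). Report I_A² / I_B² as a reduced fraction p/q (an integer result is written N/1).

l's match ⇒ only the (l;m) 3-j factors differ between A and B.
A: triangle coeff Δ(4,3,5) = 1/180180; Σ_t [0,1]: t=0:+1/1440 t=1:−1/1152 = -1/5760; (3j)²=1/858 [(4 3 5; -1 -2 3)], sign=-1
B: triangle coeff Δ(4,3,5) = 1/180180; Σ_t [2,2]: t=2:+1/5760 = 1/5760; (3j)²=5/572 [(4 3 5; -3 3 0)], sign=-1
I_A²/I_B² = (1/858)/(5/572) = 2/15

2/15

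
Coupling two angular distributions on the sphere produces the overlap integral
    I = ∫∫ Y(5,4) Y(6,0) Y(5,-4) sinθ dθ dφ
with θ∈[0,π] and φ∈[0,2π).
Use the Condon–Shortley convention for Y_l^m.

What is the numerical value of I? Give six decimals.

Rules hold: Σm=0, L=16 even, 1≤5≤11.
N = 11·13·11 = 1573
Δ = 6!·4!·6!/17! = 1/28588560
Racah Σ t=1..5: t=1:−1/345600 t=2:+1/13824 t=3:−1/5184 t=4:+1/13824 t=5:−1/345600 = -7/129600
⇒ 3j(5 6 5; 0 0 0)² = 80/7293, sgn +1
Racah Σ t=0..1: t=0:+1/3110400 t=1:−1/345600 = -1/388800
⇒ 3j(5 6 5; 4 0 -4)² = 192/12155, sgn +1
4πI² = N·(3j₀)²·(3jₘ)² = 1024/3757
I = +1·√(0.272558/4π) = 0.14727345

0.147273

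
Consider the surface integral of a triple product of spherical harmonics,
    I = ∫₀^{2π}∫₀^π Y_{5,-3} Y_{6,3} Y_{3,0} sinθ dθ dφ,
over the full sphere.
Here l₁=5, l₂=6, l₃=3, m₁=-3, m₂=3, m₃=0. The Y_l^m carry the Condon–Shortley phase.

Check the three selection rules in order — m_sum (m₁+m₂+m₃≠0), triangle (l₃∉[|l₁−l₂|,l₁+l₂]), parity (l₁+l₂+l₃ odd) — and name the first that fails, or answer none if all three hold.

m₁+m₂+m₃ = -3 + 3 + 0 = 0  ✓
triangle: |5−6|=1 ≤ l₃=3 ≤ 5+6=11  ✓
parity: l₁+l₂+l₃ = 14 is even  ✓

none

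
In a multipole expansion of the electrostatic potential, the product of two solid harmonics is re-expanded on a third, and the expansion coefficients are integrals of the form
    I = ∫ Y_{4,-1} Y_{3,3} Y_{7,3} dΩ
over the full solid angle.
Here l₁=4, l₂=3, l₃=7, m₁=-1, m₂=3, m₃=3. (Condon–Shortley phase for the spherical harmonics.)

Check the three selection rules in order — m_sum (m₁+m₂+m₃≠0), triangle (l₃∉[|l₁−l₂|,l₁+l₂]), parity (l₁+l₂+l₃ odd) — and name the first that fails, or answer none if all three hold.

m_sum

Σmᵢ = 5  ✗
l₃∈[|l₁−l₂|,l₁+l₂]=[1,7], have l₃=7
Σlᵢ = 14 ⇒ even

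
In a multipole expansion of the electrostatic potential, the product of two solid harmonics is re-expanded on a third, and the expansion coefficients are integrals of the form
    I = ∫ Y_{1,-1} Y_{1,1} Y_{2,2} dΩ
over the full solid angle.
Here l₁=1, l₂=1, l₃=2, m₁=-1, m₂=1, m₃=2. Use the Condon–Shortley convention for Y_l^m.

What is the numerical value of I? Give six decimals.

0.000000

m-sum = -1 + 1 + 2 = 2 ≠ 0 ⇒ I = 0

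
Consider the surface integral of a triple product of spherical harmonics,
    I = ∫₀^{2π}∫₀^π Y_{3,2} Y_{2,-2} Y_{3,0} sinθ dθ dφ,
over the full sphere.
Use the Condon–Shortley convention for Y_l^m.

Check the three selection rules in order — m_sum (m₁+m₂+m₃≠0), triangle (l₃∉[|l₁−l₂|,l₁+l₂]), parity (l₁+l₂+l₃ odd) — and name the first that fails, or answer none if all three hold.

Σmᵢ = 0  ✓
l₃∈[|l₁−l₂|,l₁+l₂]=[1,5], have l₃=3  ✓
Σlᵢ = 8 ⇒ even  ✓

none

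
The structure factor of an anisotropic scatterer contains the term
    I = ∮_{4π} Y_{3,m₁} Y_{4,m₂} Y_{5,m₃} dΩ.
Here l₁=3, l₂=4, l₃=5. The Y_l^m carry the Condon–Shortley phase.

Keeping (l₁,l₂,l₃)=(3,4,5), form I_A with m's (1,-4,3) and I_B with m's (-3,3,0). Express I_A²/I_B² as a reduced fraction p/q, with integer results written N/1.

l's match ⇒ only the (l;m) 3-j factors differ between A and B.
A: triangle coeff Δ(3,4,5) = 1/180180; Σ_t [0,0]: t=0:+1/5760 = 1/5760; (3j)²=56/2145 [(3 4 5; 1 -4 3)], sign=+1
B: triangle coeff Δ(3,4,5) = 1/180180; Σ_t [2,2]: t=2:+1/5760 = 1/5760; (3j)²=5/572 [(3 4 5; -3 3 0)], sign=-1
I_A²/I_B² = (56/2145)/(5/572) = 224/75

224/75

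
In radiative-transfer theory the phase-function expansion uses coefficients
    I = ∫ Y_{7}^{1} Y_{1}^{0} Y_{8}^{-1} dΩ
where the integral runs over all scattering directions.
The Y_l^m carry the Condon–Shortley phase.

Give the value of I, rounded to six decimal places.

m-sum 0 ✓  L=16 even ✓  6≤8≤8 ✓
Π(2lᵢ+1) = 15×3×17 = 765
triangle coeff Δ(7,1,8) = 1/2040
Σ_t [0,0]: t=0:+1/25401600 = 1/25401600
(3j)²=8/255 [(7 1 8; 0 0 0)], sign=+1
Σ_t [0,0]: t=0:+1/29030400 = 1/29030400
(3j)²=21/680 [(7 1 8; 1 0 -1)], sign=-1
⇒ 4πI² = 63/85
I = (-1)√(63/85/(4π)) = -0.24285994

-0.242860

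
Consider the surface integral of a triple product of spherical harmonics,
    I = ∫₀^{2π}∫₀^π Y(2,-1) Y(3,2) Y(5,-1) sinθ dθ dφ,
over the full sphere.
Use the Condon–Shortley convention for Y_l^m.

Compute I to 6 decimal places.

m-sum 0 ✓  L=10 even ✓  1≤5≤5 ✓
Π(2lᵢ+1) = 5×7×11 = 385
triangle coeff Δ(2,3,5) = 1/2310
Σ_t [0,0]: t=0:+1/144 = 1/144
(3j)²=10/231 [(2 3 5; 0 0 0)], sign=-1
Σ_t [0,0]: t=0:+1/720 = 1/720
(3j)²=4/385 [(2 3 5; -1 2 -1)], sign=+1
⇒ 4πI² = 40/231
I = (-1)√(40/231/(4π)) = -0.11738675

-0.117387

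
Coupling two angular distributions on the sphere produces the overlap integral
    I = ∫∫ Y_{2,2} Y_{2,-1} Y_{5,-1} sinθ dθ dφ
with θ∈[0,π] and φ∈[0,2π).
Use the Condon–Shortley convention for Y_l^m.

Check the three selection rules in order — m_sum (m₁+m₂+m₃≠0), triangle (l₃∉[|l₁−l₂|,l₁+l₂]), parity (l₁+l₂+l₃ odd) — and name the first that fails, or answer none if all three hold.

m₁+m₂+m₃ = 2 − 1 − 1 = 0  ✓
triangle: |2−2|=0 ≤ l₃=5 ≤ 2+2=4  ✗
parity: l₁+l₂+l₃ = 9 is odd

triangle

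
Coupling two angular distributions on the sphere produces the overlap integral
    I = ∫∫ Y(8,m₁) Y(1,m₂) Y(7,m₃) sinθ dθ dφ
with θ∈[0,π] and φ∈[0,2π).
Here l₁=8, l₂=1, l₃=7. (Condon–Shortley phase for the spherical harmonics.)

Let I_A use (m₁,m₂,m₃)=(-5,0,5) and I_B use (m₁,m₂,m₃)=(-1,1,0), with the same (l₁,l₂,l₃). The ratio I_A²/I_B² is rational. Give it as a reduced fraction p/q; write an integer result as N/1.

l's match ⇒ only the (l;m) 3-j factors differ between A and B.
A: triangle coeff Δ(8,1,7) = 1/2040; Σ_t [1,1]: t=1:−1/958003200 = -1/958003200; (3j)²=13/680 [(8 1 7; -5 0 5)], sign=-1
B: triangle coeff Δ(8,1,7) = 1/2040; Σ_t [2,2]: t=2:+1/50803200 = 1/50803200; (3j)²=3/170 [(8 1 7; -1 1 0)], sign=-1
I_A²/I_B² = (13/680)/(3/170) = 13/12

13/12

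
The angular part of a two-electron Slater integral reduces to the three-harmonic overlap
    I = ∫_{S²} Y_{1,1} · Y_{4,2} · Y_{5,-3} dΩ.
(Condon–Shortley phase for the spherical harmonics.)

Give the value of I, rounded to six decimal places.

Rules hold: Σm=0, L=10 even, 3≤5≤5.
N = 3·9·11 = 297
Δ = 0!·2!·8!/11! = 1/495
Racah Σ t=0..0: t=0:+1/576 = 1/576
⇒ 3j(1 4 5; 0 0 0)² = 5/99, sgn -1
Racah Σ t=0..0: t=0:+1/2880 = 1/2880
⇒ 3j(1 4 5; 1 2 -3)² = 28/495, sgn +1
4πI² = N·(3j₀)²·(3jₘ)² = 28/33
I = -1·√(0.848485/4π) = -0.25984664

-0.259847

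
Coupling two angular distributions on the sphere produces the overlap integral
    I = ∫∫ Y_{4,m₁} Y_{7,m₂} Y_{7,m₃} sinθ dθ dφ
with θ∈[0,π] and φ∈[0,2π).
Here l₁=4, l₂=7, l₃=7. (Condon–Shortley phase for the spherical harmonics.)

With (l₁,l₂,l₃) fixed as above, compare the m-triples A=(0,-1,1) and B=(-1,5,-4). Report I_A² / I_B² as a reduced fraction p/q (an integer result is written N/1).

4761/605

Same 4,7,7: normalisation and zero-m 3j drop out of the ratio.
A: Δ: 4! 4! 10! / 19! → 1/58198140; sum: t=0:+1/9953280 t=1:−1/518400 t=2:+1/276480 t=3:−1/1088640 t=4:+1/46448640 = 23/25804800; 3j²(4 7 7; 0 -1 1) = Δ·Π!·Σ² = 42849/6466460  (sign +1)
B: Δ: 4! 4! 10! / 19! → 1/58198140; sum: t=2:+1/87091200 t=3:−1/8709120 t=4:+1/11612160 = -1/58060800; 3j²(4 7 7; -1 5 -4) = Δ·Π!·Σ² = 99/117572  (sign +1)
I_A²/I_B² = (42849/6466460)/(99/117572) = 4761/605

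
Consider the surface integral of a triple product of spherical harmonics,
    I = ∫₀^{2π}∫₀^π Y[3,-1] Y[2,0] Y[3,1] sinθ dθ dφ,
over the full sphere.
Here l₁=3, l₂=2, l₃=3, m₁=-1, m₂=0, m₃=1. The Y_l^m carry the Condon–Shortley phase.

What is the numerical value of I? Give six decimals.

-0.126157

Checks pass: Σm=0; 8 even; l₃=3∈[1,5].
(2·3+1)(2·2+1)(2·3+1) = 245
Δ: 2! 4! 2! / 9! → 1/3780
sum: t=0:+1/24 t=1:−1/4 t=2:+1/24 = -1/6
3j²(3 2 3; 0 0 0) = Δ·Π!·Σ² = 4/105  (sign +1)
sum: t=0:+1/96 t=1:−1/6 t=2:+1/16 = -3/32
3j²(3 2 3; -1 0 1) = Δ·Π!·Σ² = 3/140  (sign -1)
combine: 4πI² = 245·4/105·3/140 = 1/5
take √, sign -1: I = -0.12615663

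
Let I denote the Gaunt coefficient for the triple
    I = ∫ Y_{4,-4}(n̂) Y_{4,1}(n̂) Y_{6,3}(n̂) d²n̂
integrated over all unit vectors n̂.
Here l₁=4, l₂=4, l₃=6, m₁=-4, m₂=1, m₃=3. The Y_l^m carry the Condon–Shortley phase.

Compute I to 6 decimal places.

0.155830

m-sum 0 ✓  L=14 even ✓  0≤6≤8 ✓
Π(2lᵢ+1) = 9×9×13 = 1053
triangle coeff Δ(4,4,6) = 1/1261260
Σ_t [0,2]: t=0:+1/4608 t=1:−1/1296 t=2:+1/4608 = -7/20736
(3j)²=20/1287 [(4 4 6; 0 0 0)], sign=-1
Σ_t [2,2]: t=2:+1/51840 = 1/51840
(3j)²=8/429 [(4 4 6; -4 1 3)], sign=-1
⇒ 4πI² = 480/1573
I = (+1)√(480/1573/(4π)) = 0.15583009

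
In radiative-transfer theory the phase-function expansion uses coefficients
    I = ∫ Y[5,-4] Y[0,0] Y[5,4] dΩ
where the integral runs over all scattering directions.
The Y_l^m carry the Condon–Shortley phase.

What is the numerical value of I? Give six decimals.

Checks pass: Σm=0; 10 even; l₃=5∈[5,5].
(2·5+1)(2·0+1)(2·5+1) = 121
Δ: 0! 10! 0! / 11! → 1/11
sum: t=0:+1/14400 = 1/14400
3j²(5 0 5; 0 0 0) = Δ·Π!·Σ² = 1/11  (sign -1)
sum: t=0:+1/362880 = 1/362880
3j²(5 0 5; -4 0 4) = Δ·Π!·Σ² = 1/11  (sign -1)
combine: 4πI² = 121·1/11·1/11 = 1/1
take √, sign +1: I = 0.28209479

0.282095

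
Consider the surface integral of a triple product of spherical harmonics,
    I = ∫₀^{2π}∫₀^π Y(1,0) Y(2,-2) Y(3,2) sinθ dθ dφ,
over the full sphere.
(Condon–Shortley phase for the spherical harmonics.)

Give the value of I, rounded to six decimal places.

0.184674

Rules hold: Σm=0, L=6 even, 1≤3≤3.
N = 3·5·7 = 105
Δ = 0!·2!·4!/7! = 1/105
Racah Σ t=0..0: t=0:+1/4 = 1/4
⇒ 3j(1 2 3; 0 0 0)² = 3/35, sgn -1
Racah Σ t=0..0: t=0:+1/24 = 1/24
⇒ 3j(1 2 3; 0 -2 2)² = 1/21, sgn -1
4πI² = N·(3j₀)²·(3jₘ)² = 3/7
I = +1·√(0.428571/4π) = 0.18467439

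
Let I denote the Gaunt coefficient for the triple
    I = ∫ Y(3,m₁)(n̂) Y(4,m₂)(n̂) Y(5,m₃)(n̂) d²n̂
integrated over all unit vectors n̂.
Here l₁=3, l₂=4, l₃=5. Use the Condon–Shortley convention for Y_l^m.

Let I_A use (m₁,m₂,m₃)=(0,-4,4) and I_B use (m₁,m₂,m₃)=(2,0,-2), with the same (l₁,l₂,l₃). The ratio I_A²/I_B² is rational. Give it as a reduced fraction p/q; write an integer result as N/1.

l's match ⇒ only the (l;m) 3-j factors differ between A and B.
A: triangle coeff Δ(3,4,5) = 1/180180; Σ_t [0,0]: t=0:+1/8640 = 1/8640; (3j)²=28/715 [(3 4 5; 0 -4 4)], sign=-1
B: triangle coeff Δ(3,4,5) = 1/180180; Σ_t [0,1]: t=0:+1/576 t=1:−1/864 = 1/1728; (3j)²=5/1287 [(3 4 5; 2 0 -2)], sign=-1
I_A²/I_B² = (28/715)/(5/1287) = 252/25

252/25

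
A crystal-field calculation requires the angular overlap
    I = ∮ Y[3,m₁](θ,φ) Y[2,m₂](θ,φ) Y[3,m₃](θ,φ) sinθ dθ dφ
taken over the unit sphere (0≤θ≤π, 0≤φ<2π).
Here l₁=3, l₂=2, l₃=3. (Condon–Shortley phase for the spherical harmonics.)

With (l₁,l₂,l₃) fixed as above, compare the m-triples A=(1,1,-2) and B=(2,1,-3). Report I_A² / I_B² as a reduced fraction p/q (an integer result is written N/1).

3/5

Same 3,2,3: normalisation and zero-m 3j drop out of the ratio.
A: Δ: 2! 4! 2! / 9! → 1/3780; sum: t=1:−1/12 t=2:+1/48 = -1/16; 3j²(3 2 3; 1 1 -2) = Δ·Π!·Σ² = 1/28  (sign +1)
B: Δ: 2! 4! 2! / 9! → 1/3780; sum: t=1:−1/48 = -1/48; 3j²(3 2 3; 2 1 -3) = Δ·Π!·Σ² = 5/84  (sign -1)
I_A²/I_B² = (1/28)/(5/84) = 3/5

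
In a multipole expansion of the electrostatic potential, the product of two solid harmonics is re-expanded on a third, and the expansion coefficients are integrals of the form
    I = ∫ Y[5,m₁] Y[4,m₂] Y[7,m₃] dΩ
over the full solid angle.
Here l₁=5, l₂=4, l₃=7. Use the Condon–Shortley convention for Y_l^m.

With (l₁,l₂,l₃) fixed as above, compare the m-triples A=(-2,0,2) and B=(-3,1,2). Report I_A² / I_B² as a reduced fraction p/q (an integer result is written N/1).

1920/26569

Same 5,4,7: normalisation and zero-m 3j drop out of the ratio.
A: Δ: 2! 8! 6! / 17! → 1/6126120; sum: t=0:+1/483840 t=1:−1/51840 t=2:+1/69120 = -1/362880; 3j²(5 4 7; -2 0 2) = Δ·Π!·Σ² = 16/17017  (sign +1)
B: Δ: 2! 8! 6! / 17! → 1/6126120; sum: t=0:+1/9676800 t=1:−1/241920 t=2:+1/103680 = 163/29030400; 3j²(5 4 7; -3 1 2) = Δ·Π!·Σ² = 26569/2042040  (sign -1)
I_A²/I_B² = (16/17017)/(26569/2042040) = 1920/26569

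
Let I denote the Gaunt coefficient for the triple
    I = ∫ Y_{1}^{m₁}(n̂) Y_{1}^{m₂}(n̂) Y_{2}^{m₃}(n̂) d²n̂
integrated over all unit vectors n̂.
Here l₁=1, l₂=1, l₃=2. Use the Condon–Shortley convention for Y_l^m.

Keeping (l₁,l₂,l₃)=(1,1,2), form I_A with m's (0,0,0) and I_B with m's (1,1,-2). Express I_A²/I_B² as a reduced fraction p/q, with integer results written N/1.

2/3

l's match ⇒ only the (l;m) 3-j factors differ between A and B.
A: triangle coeff Δ(1,1,2) = 1/30; Σ_t [0,0]: t=0:+1/1 = 1/1; (3j)²=2/15 [(1 1 2; 0 0 0)], sign=+1
B: triangle coeff Δ(1,1,2) = 1/30; Σ_t [0,0]: t=0:+1/4 = 1/4; (3j)²=1/5 [(1 1 2; 1 1 -2)], sign=+1
I_A²/I_B² = (2/15)/(1/5) = 2/3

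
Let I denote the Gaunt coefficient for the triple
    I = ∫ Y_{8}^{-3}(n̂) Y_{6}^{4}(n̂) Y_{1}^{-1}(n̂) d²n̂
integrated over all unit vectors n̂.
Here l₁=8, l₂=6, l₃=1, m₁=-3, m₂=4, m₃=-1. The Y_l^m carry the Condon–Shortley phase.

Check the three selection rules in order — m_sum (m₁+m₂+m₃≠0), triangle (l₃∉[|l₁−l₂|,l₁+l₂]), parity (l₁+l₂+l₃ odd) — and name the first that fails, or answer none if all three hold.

m₁+m₂+m₃ = -3 + 4 − 1 = 0  ✓
triangle: |8−6|=2 ≤ l₃=1 ≤ 8+6=14  ✗
parity: l₁+l₂+l₃ = 15 is odd

triangle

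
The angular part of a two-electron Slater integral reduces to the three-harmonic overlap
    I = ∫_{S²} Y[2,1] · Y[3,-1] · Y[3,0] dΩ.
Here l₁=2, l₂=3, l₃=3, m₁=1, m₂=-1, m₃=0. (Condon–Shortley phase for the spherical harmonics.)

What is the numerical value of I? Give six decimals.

Checks pass: Σm=0; 8 even; l₃=3∈[1,5].
(2·2+1)(2·3+1)(2·3+1) = 245
Δ: 2! 2! 4! / 9! → 1/3780
sum: t=0:+1/24 t=1:−1/4 t=2:+1/24 = -1/6
3j²(2 3 3; 0 0 0) = Δ·Π!·Σ² = 4/105  (sign +1)
sum: t=0:+1/8 t=1:−1/12 = 1/24
3j²(2 3 3; 1 -1 0) = Δ·Π!·Σ² = 1/210  (sign -1)
combine: 4πI² = 245·4/105·1/210 = 2/45
take √, sign -1: I = -0.05947080

-0.059471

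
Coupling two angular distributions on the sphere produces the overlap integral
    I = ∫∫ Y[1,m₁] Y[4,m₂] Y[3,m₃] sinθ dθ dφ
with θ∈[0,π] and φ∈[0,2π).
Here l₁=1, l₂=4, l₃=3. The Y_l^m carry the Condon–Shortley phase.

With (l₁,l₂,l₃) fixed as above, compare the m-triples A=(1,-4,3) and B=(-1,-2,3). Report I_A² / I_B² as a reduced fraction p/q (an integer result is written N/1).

28/1

Same 1,4,3: normalisation and zero-m 3j drop out of the ratio.
A: Δ: 2! 0! 6! / 9! → 1/252; sum: t=0:+1/1440 = 1/1440; 3j²(1 4 3; 1 -4 3) = Δ·Π!·Σ² = 1/9  (sign +1)
B: Δ: 2! 0! 6! / 9! → 1/252; sum: t=2:+1/1440 = 1/1440; 3j²(1 4 3; -1 -2 3) = Δ·Π!·Σ² = 1/252  (sign +1)
I_A²/I_B² = (1/9)/(1/252) = 28/1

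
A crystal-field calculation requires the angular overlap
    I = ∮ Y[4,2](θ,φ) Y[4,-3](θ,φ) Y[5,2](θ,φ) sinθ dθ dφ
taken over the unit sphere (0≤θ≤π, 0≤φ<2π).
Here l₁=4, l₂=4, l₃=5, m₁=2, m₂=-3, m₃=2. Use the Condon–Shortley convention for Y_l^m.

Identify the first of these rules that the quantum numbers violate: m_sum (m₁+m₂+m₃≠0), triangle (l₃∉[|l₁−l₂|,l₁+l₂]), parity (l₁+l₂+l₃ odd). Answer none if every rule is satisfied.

m_sum

azimuthal sum: 2 − 3 + 2 = 1  ✗
0 ≤ 5 ≤ 8 (triangle on l)
L = 4 + 4 + 5 = 13 (odd)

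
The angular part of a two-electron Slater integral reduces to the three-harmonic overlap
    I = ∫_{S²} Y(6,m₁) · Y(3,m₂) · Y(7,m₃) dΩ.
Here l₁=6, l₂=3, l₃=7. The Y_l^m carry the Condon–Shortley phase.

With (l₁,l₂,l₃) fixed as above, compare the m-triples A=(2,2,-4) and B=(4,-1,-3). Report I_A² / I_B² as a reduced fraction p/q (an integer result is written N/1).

3300/36481

Shared (l₁,l₂,l₃)=(6,3,7): N and (l;000)² cancel in I_A²/I_B².
A: Δ = 2!·10!·4!/17! = 1/2042040; Racah Σ t=1..2: t=1:−1/725760 t=2:+1/967680 = -1/2903040; ⇒ 3j(6 3 7; 2 2 -4)² = 5/3094, sgn +1
B: Δ = 2!·10!·4!/17! = 1/2042040; Racah Σ t=0..2: t=0:+1/645120 t=1:−1/2177280 t=2:+1/174182400 = 191/174182400; ⇒ 3j(6 3 7; 4 -1 -3)² = 36481/2042040, sgn +1
I_A²/I_B² = (5/3094)/(36481/2042040) = 3300/36481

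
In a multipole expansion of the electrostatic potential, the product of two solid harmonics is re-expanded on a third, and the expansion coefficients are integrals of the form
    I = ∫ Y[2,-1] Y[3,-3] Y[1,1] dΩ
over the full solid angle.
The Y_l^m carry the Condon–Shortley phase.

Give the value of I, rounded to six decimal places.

0.000000

-1 − 3 + 1 = -3 ≠ 0: azimuthal integral kills it; I = 0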